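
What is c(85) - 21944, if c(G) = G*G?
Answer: -14719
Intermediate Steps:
c(G) = G**2
c(85) - 21944 = 85**2 - 21944 = 7225 - 21944 = -14719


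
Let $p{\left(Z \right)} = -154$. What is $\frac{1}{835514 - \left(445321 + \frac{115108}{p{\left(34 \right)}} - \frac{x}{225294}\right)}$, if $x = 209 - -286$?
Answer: $\frac{826078}{322947310625} \approx 2.5579 \cdot 10^{-6}$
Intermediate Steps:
$x = 495$ ($x = 209 + 286 = 495$)
$\frac{1}{835514 - \left(445321 + \frac{115108}{p{\left(34 \right)}} - \frac{x}{225294}\right)} = \frac{1}{835514 + \left(\left(\frac{495}{225294} - \frac{115108}{-154}\right) - 445321\right)} = \frac{1}{835514 + \left(\left(495 \cdot \frac{1}{225294} - - \frac{8222}{11}\right) - 445321\right)} = \frac{1}{835514 + \left(\left(\frac{165}{75098} + \frac{8222}{11}\right) - 445321\right)} = \frac{1}{835514 + \left(\frac{617457571}{826078} - 445321\right)} = \frac{1}{835514 - \frac{367252423467}{826078}} = \frac{1}{\frac{322947310625}{826078}} = \frac{826078}{322947310625}$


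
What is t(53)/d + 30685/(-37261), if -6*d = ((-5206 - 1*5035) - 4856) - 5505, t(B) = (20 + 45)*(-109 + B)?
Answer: -722976305/383825561 ≈ -1.8836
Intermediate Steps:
t(B) = -7085 + 65*B (t(B) = 65*(-109 + B) = -7085 + 65*B)
d = 10301/3 (d = -(((-5206 - 1*5035) - 4856) - 5505)/6 = -(((-5206 - 5035) - 4856) - 5505)/6 = -((-10241 - 4856) - 5505)/6 = -(-15097 - 5505)/6 = -⅙*(-20602) = 10301/3 ≈ 3433.7)
t(53)/d + 30685/(-37261) = (-7085 + 65*53)/(10301/3) + 30685/(-37261) = (-7085 + 3445)*(3/10301) + 30685*(-1/37261) = -3640*3/10301 - 30685/37261 = -10920/10301 - 30685/37261 = -722976305/383825561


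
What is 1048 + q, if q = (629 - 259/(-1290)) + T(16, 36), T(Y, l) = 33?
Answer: 2206159/1290 ≈ 1710.2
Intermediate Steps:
q = 854239/1290 (q = (629 - 259/(-1290)) + 33 = (629 - 259*(-1/1290)) + 33 = (629 + 259/1290) + 33 = 811669/1290 + 33 = 854239/1290 ≈ 662.20)
1048 + q = 1048 + 854239/1290 = 2206159/1290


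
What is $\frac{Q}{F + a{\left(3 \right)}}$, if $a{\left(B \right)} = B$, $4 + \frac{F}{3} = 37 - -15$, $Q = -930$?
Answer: $- \frac{310}{49} \approx -6.3265$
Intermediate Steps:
$F = 144$ ($F = -12 + 3 \left(37 - -15\right) = -12 + 3 \left(37 + 15\right) = -12 + 3 \cdot 52 = -12 + 156 = 144$)
$\frac{Q}{F + a{\left(3 \right)}} = - \frac{930}{144 + 3} = - \frac{930}{147} = \left(-930\right) \frac{1}{147} = - \frac{310}{49}$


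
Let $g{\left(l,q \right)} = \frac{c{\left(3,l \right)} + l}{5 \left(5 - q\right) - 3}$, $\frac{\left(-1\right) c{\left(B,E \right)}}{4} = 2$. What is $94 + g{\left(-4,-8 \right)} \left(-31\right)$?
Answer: $100$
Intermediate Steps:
$c{\left(B,E \right)} = -8$ ($c{\left(B,E \right)} = \left(-4\right) 2 = -8$)
$g{\left(l,q \right)} = \frac{-8 + l}{22 - 5 q}$ ($g{\left(l,q \right)} = \frac{-8 + l}{5 \left(5 - q\right) - 3} = \frac{-8 + l}{\left(25 - 5 q\right) - 3} = \frac{-8 + l}{22 - 5 q}$)
$94 + g{\left(-4,-8 \right)} \left(-31\right) = 94 + \frac{8 - -4}{-22 + 5 \left(-8\right)} \left(-31\right) = 94 + \frac{8 + 4}{-22 - 40} \left(-31\right) = 94 + \frac{1}{-62} \cdot 12 \left(-31\right) = 94 + \left(- \frac{1}{62}\right) 12 \left(-31\right) = 94 - -6 = 94 + 6 = 100$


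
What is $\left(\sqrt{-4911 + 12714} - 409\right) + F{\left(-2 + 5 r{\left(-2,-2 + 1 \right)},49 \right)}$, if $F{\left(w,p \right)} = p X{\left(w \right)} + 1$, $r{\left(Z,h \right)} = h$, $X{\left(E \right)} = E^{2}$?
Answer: $1993 + 51 \sqrt{3} \approx 2081.3$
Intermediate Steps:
$F{\left(w,p \right)} = 1 + p w^{2}$ ($F{\left(w,p \right)} = p w^{2} + 1 = 1 + p w^{2}$)
$\left(\sqrt{-4911 + 12714} - 409\right) + F{\left(-2 + 5 r{\left(-2,-2 + 1 \right)},49 \right)} = \left(\sqrt{-4911 + 12714} - 409\right) + \left(1 + 49 \left(-2 + 5 \left(-2 + 1\right)\right)^{2}\right) = \left(\sqrt{7803} - 409\right) + \left(1 + 49 \left(-2 + 5 \left(-1\right)\right)^{2}\right) = \left(51 \sqrt{3} - 409\right) + \left(1 + 49 \left(-2 - 5\right)^{2}\right) = \left(-409 + 51 \sqrt{3}\right) + \left(1 + 49 \left(-7\right)^{2}\right) = \left(-409 + 51 \sqrt{3}\right) + \left(1 + 49 \cdot 49\right) = \left(-409 + 51 \sqrt{3}\right) + \left(1 + 2401\right) = \left(-409 + 51 \sqrt{3}\right) + 2402 = 1993 + 51 \sqrt{3}$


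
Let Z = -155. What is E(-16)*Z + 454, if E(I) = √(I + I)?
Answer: 454 - 620*I*√2 ≈ 454.0 - 876.81*I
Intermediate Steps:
E(I) = √2*√I (E(I) = √(2*I) = √2*√I)
E(-16)*Z + 454 = (√2*√(-16))*(-155) + 454 = (√2*(4*I))*(-155) + 454 = (4*I*√2)*(-155) + 454 = -620*I*√2 + 454 = 454 - 620*I*√2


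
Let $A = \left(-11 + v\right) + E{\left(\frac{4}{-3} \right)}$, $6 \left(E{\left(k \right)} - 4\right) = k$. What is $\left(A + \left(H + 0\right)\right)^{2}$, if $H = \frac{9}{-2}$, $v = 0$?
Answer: $\frac{44521}{324} \approx 137.41$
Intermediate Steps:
$E{\left(k \right)} = 4 + \frac{k}{6}$
$H = - \frac{9}{2}$ ($H = 9 \left(- \frac{1}{2}\right) = - \frac{9}{2} \approx -4.5$)
$A = - \frac{65}{9}$ ($A = \left(-11 + 0\right) + \left(4 + \frac{4 \frac{1}{-3}}{6}\right) = -11 + \left(4 + \frac{4 \left(- \frac{1}{3}\right)}{6}\right) = -11 + \left(4 + \frac{1}{6} \left(- \frac{4}{3}\right)\right) = -11 + \left(4 - \frac{2}{9}\right) = -11 + \frac{34}{9} = - \frac{65}{9} \approx -7.2222$)
$\left(A + \left(H + 0\right)\right)^{2} = \left(- \frac{65}{9} + \left(- \frac{9}{2} + 0\right)\right)^{2} = \left(- \frac{65}{9} - \frac{9}{2}\right)^{2} = \left(- \frac{211}{18}\right)^{2} = \frac{44521}{324}$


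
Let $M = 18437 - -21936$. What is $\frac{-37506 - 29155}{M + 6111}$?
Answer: $- \frac{66661}{46484} \approx -1.4341$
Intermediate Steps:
$M = 40373$ ($M = 18437 + 21936 = 40373$)
$\frac{-37506 - 29155}{M + 6111} = \frac{-37506 - 29155}{40373 + 6111} = - \frac{66661}{46484}$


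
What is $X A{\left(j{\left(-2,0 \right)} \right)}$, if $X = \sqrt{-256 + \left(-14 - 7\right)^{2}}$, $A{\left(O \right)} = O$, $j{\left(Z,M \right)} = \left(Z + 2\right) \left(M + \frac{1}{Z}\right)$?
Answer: $0$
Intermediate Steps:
$j{\left(Z,M \right)} = \left(2 + Z\right) \left(M + \frac{1}{Z}\right)$
$X = \sqrt{185}$ ($X = \sqrt{-256 + \left(-21\right)^{2}} = \sqrt{-256 + 441} = \sqrt{185} \approx 13.601$)
$X A{\left(j{\left(-2,0 \right)} \right)} = \sqrt{185} \left(1 + 2 \cdot 0 + \frac{2}{-2} + 0 \left(-2\right)\right) = \sqrt{185} \left(1 + 0 + 2 \left(- \frac{1}{2}\right) + 0\right) = \sqrt{185} \left(1 + 0 - 1 + 0\right) = \sqrt{185} \cdot 0 = 0$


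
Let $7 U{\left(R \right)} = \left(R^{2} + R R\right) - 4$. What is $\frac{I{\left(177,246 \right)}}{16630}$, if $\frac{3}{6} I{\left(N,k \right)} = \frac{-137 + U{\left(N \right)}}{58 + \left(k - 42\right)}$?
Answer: $\frac{12339}{3049942} \approx 0.0040457$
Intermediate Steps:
$U{\left(R \right)} = - \frac{4}{7} + \frac{2 R^{2}}{7}$ ($U{\left(R \right)} = \frac{\left(R^{2} + R R\right) - 4}{7} = \frac{\left(R^{2} + R^{2}\right) - 4}{7} = \frac{2 R^{2} - 4}{7} = \frac{-4 + 2 R^{2}}{7} = - \frac{4}{7} + \frac{2 R^{2}}{7}$)
$I{\left(N,k \right)} = \frac{2 \left(- \frac{963}{7} + \frac{2 N^{2}}{7}\right)}{16 + k}$ ($I{\left(N,k \right)} = 2 \frac{-137 + \left(- \frac{4}{7} + \frac{2 N^{2}}{7}\right)}{58 + \left(k - 42\right)} = 2 \frac{- \frac{963}{7} + \frac{2 N^{2}}{7}}{58 + \left(k - 42\right)} = 2 \frac{- \frac{963}{7} + \frac{2 N^{2}}{7}}{58 + \left(-42 + k\right)} = 2 \frac{- \frac{963}{7} + \frac{2 N^{2}}{7}}{16 + k} = \frac{2 \left(- \frac{963}{7} + \frac{2 N^{2}}{7}\right)}{16 + k}$)
$\frac{I{\left(177,246 \right)}}{16630} = \frac{\frac{2}{7} \frac{1}{16 + 246} \left(-963 + 2 \cdot 177^{2}\right)}{16630} = \frac{2 \left(-963 + 2 \cdot 31329\right)}{7 \cdot 262} \cdot \frac{1}{16630} = \frac{2}{7} \cdot \frac{1}{262} \left(-963 + 62658\right) \frac{1}{16630} = \frac{2}{7} \cdot \frac{1}{262} \cdot 61695 \cdot \frac{1}{16630} = \frac{61695}{917} \cdot \frac{1}{16630} = \frac{12339}{3049942}$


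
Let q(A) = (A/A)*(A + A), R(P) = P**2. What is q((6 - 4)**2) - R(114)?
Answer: -12988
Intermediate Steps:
q(A) = 2*A (q(A) = 1*(2*A) = 2*A)
q((6 - 4)**2) - R(114) = 2*(6 - 4)**2 - 1*114**2 = 2*2**2 - 1*12996 = 2*4 - 12996 = 8 - 12996 = -12988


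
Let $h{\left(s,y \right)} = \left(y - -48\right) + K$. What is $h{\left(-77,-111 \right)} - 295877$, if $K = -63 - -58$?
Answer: $-295945$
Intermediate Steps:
$K = -5$ ($K = -63 + 58 = -5$)
$h{\left(s,y \right)} = 43 + y$ ($h{\left(s,y \right)} = \left(y - -48\right) - 5 = \left(y + 48\right) - 5 = \left(48 + y\right) - 5 = 43 + y$)
$h{\left(-77,-111 \right)} - 295877 = \left(43 - 111\right) - 295877 = -68 - 295877 = -295945$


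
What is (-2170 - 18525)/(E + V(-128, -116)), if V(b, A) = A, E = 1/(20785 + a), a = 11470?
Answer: 667517225/3741579 ≈ 178.41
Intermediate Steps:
E = 1/32255 (E = 1/(20785 + 11470) = 1/32255 ≈ 3.1003e-5)
(-2170 - 18525)/(E + V(-128, -116)) = (-2170 - 18525)/(1/32255 - 116) = -20695/(-3741579/32255) = -20695*(-32255/3741579) = 667517225/3741579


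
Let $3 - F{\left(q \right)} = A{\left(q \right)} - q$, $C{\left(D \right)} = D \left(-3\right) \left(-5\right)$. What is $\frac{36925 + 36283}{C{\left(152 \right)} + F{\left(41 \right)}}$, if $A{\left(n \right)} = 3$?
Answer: $\frac{73208}{2321} \approx 31.542$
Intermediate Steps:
$C{\left(D \right)} = 15 D$ ($C{\left(D \right)} = - 3 D \left(-5\right) = 15 D$)
$F{\left(q \right)} = q$ ($F{\left(q \right)} = 3 - \left(3 - q\right) = 3 + \left(-3 + q\right) = q$)
$\frac{36925 + 36283}{C{\left(152 \right)} + F{\left(41 \right)}} = \frac{36925 + 36283}{15 \cdot 152 + 41} = \frac{73208}{2280 + 41} = \frac{73208}{2321}$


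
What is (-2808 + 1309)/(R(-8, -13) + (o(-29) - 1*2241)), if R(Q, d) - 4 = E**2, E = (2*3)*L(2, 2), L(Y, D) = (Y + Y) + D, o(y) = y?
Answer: 1499/970 ≈ 1.5454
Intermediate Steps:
L(Y, D) = D + 2*Y (L(Y, D) = 2*Y + D = D + 2*Y)
E = 36 (E = (2*3)*(2 + 2*2) = 6*(2 + 4) = 6*6 = 36)
R(Q, d) = 1300 (R(Q, d) = 4 + 36**2 = 4 + 1296 = 1300)
(-2808 + 1309)/(R(-8, -13) + (o(-29) - 1*2241)) = (-2808 + 1309)/(1300 + (-29 - 1*2241)) = -1499/(1300 + (-29 - 2241)) = -1499/(1300 - 2270) = -1499/(-970) = -1499*(-1/970) = 1499/970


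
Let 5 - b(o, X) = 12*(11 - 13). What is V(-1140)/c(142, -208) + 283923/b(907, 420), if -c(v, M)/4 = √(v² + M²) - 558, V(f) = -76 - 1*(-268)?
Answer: 2199859677/224692 + 3*√15857/7748 ≈ 9790.6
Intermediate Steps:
V(f) = 192 (V(f) = -76 + 268 = 192)
b(o, X) = 29 (b(o, X) = 5 - 12*(11 - 13) = 5 - 12*(-2) = 5 - 1*(-24) = 5 + 24 = 29)
c(v, M) = 2232 - 4*√(M² + v²) (c(v, M) = -4*(√(v² + M²) - 558) = -4*(√(M² + v²) - 558) = -4*(-558 + √(M² + v²)) = 2232 - 4*√(M² + v²))
V(-1140)/c(142, -208) + 283923/b(907, 420) = 192/(2232 - 4*√((-208)² + 142²)) + 283923/29 = 192/(2232 - 4*√(43264 + 20164)) + 283923*(1/29) = 192/(2232 - 8*√15857) + 283923/29 = 283923/29 + 192/(2232 - 8*√15857)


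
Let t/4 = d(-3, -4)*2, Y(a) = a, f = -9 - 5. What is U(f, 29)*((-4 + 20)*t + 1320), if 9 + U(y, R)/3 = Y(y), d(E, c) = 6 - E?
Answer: -170568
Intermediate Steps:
f = -14
U(y, R) = -27 + 3*y
t = 72 (t = 4*((6 - 1*(-3))*2) = 4*((6 + 3)*2) = 4*(9*2) = 4*18 = 72)
U(f, 29)*((-4 + 20)*t + 1320) = (-27 + 3*(-14))*((-4 + 20)*72 + 1320) = (-27 - 42)*(16*72 + 1320) = -69*(1152 + 1320) = -69*2472 = -170568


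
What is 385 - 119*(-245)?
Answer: 29540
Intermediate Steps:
385 - 119*(-245) = 385 + 29155 = 29540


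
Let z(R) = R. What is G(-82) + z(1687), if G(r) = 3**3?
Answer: 1714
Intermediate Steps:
G(r) = 27
G(-82) + z(1687) = 27 + 1687 = 1714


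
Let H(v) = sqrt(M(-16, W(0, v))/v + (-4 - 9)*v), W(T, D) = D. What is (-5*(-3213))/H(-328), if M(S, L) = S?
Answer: 16065*sqrt(7167866)/174826 ≈ 246.02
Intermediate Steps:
H(v) = sqrt(-16/v - 13*v) (H(v) = sqrt(-16/v + (-4 - 9)*v) = sqrt(-16/v - 13*v))
(-5*(-3213))/H(-328) = (-5*(-3213))/(sqrt(-16/(-328) - 13*(-328))) = 16065/(sqrt(-16*(-1/328) + 4264)) = 16065/(sqrt(2/41 + 4264)) = 16065/(sqrt(174826/41)) = 16065/((sqrt(7167866)/41)) = 16065*(sqrt(7167866)/174826) = 16065*sqrt(7167866)/174826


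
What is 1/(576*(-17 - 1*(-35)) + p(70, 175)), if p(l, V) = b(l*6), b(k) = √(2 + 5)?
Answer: 10368/107495417 - √7/107495417 ≈ 9.6426e-5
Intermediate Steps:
b(k) = √7
p(l, V) = √7
1/(576*(-17 - 1*(-35)) + p(70, 175)) = 1/(576*(-17 - 1*(-35)) + √7) = 1/(576*(-17 + 35) + √7) = 1/(576*18 + √7) = 1/(10368 + √7)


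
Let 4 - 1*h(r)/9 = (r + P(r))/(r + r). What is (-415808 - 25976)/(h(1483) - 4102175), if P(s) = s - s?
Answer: 126224/1172041 ≈ 0.10770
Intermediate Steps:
P(s) = 0
h(r) = 63/2 (h(r) = 36 - 9*(r + 0)/(r + r) = 36 - 9*r/(2*r) = 36 - 9*r*1/(2*r) = 36 - 9*½ = 36 - 9/2 = 63/2)
(-415808 - 25976)/(h(1483) - 4102175) = (-415808 - 25976)/(63/2 - 4102175) = -441784/(-8204287/2) = -441784*(-2/8204287) = 126224/1172041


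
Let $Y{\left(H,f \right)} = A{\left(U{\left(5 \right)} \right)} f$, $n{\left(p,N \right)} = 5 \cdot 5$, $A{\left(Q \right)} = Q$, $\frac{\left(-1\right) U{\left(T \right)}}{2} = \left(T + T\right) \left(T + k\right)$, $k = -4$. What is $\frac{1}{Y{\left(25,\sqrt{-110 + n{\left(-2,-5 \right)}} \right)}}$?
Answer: $\frac{i \sqrt{85}}{1700} \approx 0.0054233 i$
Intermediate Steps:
$U{\left(T \right)} = - 4 T \left(-4 + T\right)$ ($U{\left(T \right)} = - 2 \left(T + T\right) \left(T - 4\right) = - 2 \cdot 2 T \left(-4 + T\right) = - 4 T \left(-4 + T\right)$)
$n{\left(p,N \right)} = 25$
$Y{\left(H,f \right)} = - 20 f$ ($Y{\left(H,f \right)} = 4 \cdot 5 \left(4 - 5\right) f = 4 \cdot 5 \left(-1\right) f = - 20 f$)
$\frac{1}{Y{\left(25,\sqrt{-110 + n{\left(-2,-5 \right)}} \right)}} = \frac{1}{\left(-20\right) \sqrt{-110 + 25}} = \frac{1}{\left(-20\right) \sqrt{-85}} = \frac{1}{\left(-20\right) i \sqrt{85}} = \frac{i \sqrt{85}}{1700}$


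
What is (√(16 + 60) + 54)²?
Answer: 2992 + 216*√19 ≈ 3933.5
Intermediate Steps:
(√(16 + 60) + 54)² = (√76 + 54)² = (2*√19 + 54)² = (54 + 2*√19)²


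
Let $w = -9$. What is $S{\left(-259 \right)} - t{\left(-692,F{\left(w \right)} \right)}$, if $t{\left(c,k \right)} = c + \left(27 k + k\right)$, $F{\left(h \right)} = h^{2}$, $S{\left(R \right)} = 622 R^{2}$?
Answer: $41722806$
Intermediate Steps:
$t{\left(c,k \right)} = c + 28 k$
$S{\left(-259 \right)} - t{\left(-692,F{\left(w \right)} \right)} = 622 \left(-259\right)^{2} - \left(-692 + 28 \left(-9\right)^{2}\right) = 622 \cdot 67081 - \left(-692 + 28 \cdot 81\right) = 41724382 - \left(-692 + 2268\right) = 41724382 - 1576 = 41722806$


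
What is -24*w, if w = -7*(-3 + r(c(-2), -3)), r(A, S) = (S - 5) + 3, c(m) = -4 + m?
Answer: -1344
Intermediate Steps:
r(A, S) = -2 + S (r(A, S) = (-5 + S) + 3 = -2 + S)
w = 56 (w = -7*(-3 + (-2 - 3)) = -7*(-3 - 5) = -7*(-8) = 56)
-24*w = -24*56 = -1344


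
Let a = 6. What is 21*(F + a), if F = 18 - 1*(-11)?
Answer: 735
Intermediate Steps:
F = 29 (F = 18 + 11 = 29)
21*(F + a) = 21*(29 + 6) = 21*35 = 735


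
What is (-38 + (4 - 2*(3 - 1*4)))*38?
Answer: -1216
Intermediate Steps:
(-38 + (4 - 2*(3 - 1*4)))*38 = (-38 + (4 - 2*(3 - 4)))*38 = (-38 + (4 - 2*(-1)))*38 = (-38 + (4 + 2))*38 = (-38 + 6)*38 = -32*38 = -1216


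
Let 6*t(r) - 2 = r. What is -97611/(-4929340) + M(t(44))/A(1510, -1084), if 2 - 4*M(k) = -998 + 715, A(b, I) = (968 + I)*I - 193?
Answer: 3151593534/154720891585 ≈ 0.020370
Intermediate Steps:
t(r) = ⅓ + r/6
A(b, I) = -193 + I*(968 + I) (A(b, I) = I*(968 + I) - 193 = -193 + I*(968 + I))
M(k) = 285/4 (M(k) = ½ - (-998 + 715)/4 = ½ - ¼*(-283) = ½ + 283/4 = 285/4)
-97611/(-4929340) + M(t(44))/A(1510, -1084) = -97611/(-4929340) + 285/(4*(-193 + (-1084)² + 968*(-1084))) = -97611*(-1/4929340) + 285/(4*(-193 + 1175056 - 1049312)) = 97611/4929340 + (285/4)/125551 = 97611/4929340 + (285/4)*(1/125551) = 97611/4929340 + 285/502204 = 3151593534/154720891585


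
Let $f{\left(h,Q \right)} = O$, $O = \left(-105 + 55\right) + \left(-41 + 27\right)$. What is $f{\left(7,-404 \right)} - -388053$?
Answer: $387989$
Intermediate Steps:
$O = -64$ ($O = -50 - 14 = -64$)
$f{\left(h,Q \right)} = -64$
$f{\left(7,-404 \right)} - -388053 = -64 - -388053 = -64 + 388053 = 387989$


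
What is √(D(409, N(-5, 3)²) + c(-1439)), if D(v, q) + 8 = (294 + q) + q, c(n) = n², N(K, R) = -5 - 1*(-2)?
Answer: 5*√82841 ≈ 1439.1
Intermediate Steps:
N(K, R) = -3 (N(K, R) = -5 + 2 = -3)
D(v, q) = 286 + 2*q (D(v, q) = -8 + ((294 + q) + q) = -8 + (294 + 2*q) = 286 + 2*q)
√(D(409, N(-5, 3)²) + c(-1439)) = √((286 + 2*(-3)²) + (-1439)²) = √((286 + 2*9) + 2070721) = √((286 + 18) + 2070721) = √(304 + 2070721) = √2071025 = 5*√82841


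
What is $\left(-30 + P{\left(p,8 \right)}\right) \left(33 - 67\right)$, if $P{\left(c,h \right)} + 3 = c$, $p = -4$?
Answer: $1258$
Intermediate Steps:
$P{\left(c,h \right)} = -3 + c$
$\left(-30 + P{\left(p,8 \right)}\right) \left(33 - 67\right) = \left(-30 - 7\right) \left(33 - 67\right) = \left(-37\right) \left(-34\right) = 1258$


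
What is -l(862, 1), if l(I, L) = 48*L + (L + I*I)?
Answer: -743093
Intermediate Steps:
l(I, L) = I² + 49*L (l(I, L) = 48*L + (L + I²) = I² + 49*L)
-l(862, 1) = -(862² + 49*1) = -(743044 + 49) = -1*743093 = -743093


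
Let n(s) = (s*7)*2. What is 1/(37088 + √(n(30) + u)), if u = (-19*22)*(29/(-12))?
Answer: 222528/8253109883 - √51486/8253109883 ≈ 2.6935e-5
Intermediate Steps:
n(s) = 14*s (n(s) = (7*s)*2 = 14*s)
u = 6061/6 (u = -12122*(-1)/12 = -418*(-29/12) = 6061/6 ≈ 1010.2)
1/(37088 + √(n(30) + u)) = 1/(37088 + √(14*30 + 6061/6)) = 1/(37088 + √(420 + 6061/6)) = 1/(37088 + √(8581/6)) = 1/(37088 + √51486/6)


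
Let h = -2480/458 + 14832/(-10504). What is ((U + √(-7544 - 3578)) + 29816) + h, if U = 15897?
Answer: 13742795015/300677 + I*√11122 ≈ 45706.0 + 105.46*I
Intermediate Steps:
h = -2052686/300677 (h = -2480*1/458 + 14832*(-1/10504) = -1240/229 - 1854/1313 = -2052686/300677 ≈ -6.8269)
((U + √(-7544 - 3578)) + 29816) + h = ((15897 + √(-7544 - 3578)) + 29816) - 2052686/300677 = ((15897 + √(-11122)) + 29816) - 2052686/300677 = ((15897 + I*√11122) + 29816) - 2052686/300677 = (45713 + I*√11122) - 2052686/300677 = 13742795015/300677 + I*√11122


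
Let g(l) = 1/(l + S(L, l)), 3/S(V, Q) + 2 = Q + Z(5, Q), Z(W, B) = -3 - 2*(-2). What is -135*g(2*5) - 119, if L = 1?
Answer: -4094/31 ≈ -132.06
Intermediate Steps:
Z(W, B) = 1 (Z(W, B) = -3 + 4 = 1)
S(V, Q) = 3/(-1 + Q) (S(V, Q) = 3/(-2 + (Q + 1)) = 3/(-2 + (1 + Q)) = 3/(-1 + Q))
g(l) = 1/(l + 3/(-1 + l))
-135*g(2*5) - 119 = -135*(-1 + 2*5)/(3 + (2*5)*(-1 + 2*5)) - 119 = -135*(-1 + 10)/(3 + 10*(-1 + 10)) - 119 = -135*9/(3 + 10*9) - 119 = -135*9/(3 + 90) - 119 = -135*9/93 - 119 = -45*9/31 - 119 = -135*3/31 - 119 = -405/31 - 119 = -4094/31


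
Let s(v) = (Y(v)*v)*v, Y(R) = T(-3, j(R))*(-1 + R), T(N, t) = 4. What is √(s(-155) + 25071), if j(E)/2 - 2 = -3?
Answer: I*√14966529 ≈ 3868.7*I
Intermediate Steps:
j(E) = -2 (j(E) = 4 + 2*(-3) = 4 - 6 = -2)
Y(R) = -4 + 4*R (Y(R) = 4*(-1 + R) = -4 + 4*R)
s(v) = v²*(-4 + 4*v) (s(v) = ((-4 + 4*v)*v)*v = (v*(-4 + 4*v))*v = v²*(-4 + 4*v))
√(s(-155) + 25071) = √(4*(-155)²*(-1 - 155) + 25071) = √(4*24025*(-156) + 25071) = √(-14991600 + 25071) = √(-14966529) = I*√14966529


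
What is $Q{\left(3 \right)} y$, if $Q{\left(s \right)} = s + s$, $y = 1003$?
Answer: $6018$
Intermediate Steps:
$Q{\left(s \right)} = 2 s$
$Q{\left(3 \right)} y = 2 \cdot 3 \cdot 1003 = 6 \cdot 1003 = 6018$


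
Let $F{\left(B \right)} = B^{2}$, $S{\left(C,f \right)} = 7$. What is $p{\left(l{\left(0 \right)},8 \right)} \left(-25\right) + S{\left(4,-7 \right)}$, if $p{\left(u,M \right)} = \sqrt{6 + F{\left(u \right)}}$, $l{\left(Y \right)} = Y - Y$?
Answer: $7 - 25 \sqrt{6} \approx -54.237$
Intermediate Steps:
$l{\left(Y \right)} = 0$
$p{\left(u,M \right)} = \sqrt{6 + u^{2}}$
$p{\left(l{\left(0 \right)},8 \right)} \left(-25\right) + S{\left(4,-7 \right)} = \sqrt{6 + 0^{2}} \left(-25\right) + 7 = \sqrt{6 + 0} \left(-25\right) + 7 = \sqrt{6} \left(-25\right) + 7 = - 25 \sqrt{6} + 7 = 7 - 25 \sqrt{6}$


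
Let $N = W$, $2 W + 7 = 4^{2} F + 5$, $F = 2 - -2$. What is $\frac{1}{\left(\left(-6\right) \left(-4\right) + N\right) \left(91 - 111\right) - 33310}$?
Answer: $- \frac{1}{34410} \approx -2.9061 \cdot 10^{-5}$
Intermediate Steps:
$F = 4$ ($F = 2 + 2 = 4$)
$W = 31$ ($W = - \frac{7}{2} + \frac{4^{2} \cdot 4 + 5}{2} = - \frac{7}{2} + \frac{16 \cdot 4 + 5}{2} = - \frac{7}{2} + \frac{64 + 5}{2} = - \frac{7}{2} + \frac{1}{2} \cdot 69 = - \frac{7}{2} + \frac{69}{2} = 31$)
$N = 31$
$\frac{1}{\left(\left(-6\right) \left(-4\right) + N\right) \left(91 - 111\right) - 33310} = \frac{1}{\left(\left(-6\right) \left(-4\right) + 31\right) \left(91 - 111\right) - 33310} = \frac{1}{\left(24 + 31\right) \left(-20\right) - 33310} = \frac{1}{55 \left(-20\right) - 33310} = \frac{1}{-1100 - 33310} = \frac{1}{-34410} = - \frac{1}{34410}$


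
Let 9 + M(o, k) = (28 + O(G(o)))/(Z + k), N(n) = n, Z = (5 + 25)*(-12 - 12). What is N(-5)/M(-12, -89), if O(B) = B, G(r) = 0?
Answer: 4045/7309 ≈ 0.55343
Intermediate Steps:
Z = -720 (Z = 30*(-24) = -720)
M(o, k) = -9 + 28/(-720 + k) (M(o, k) = -9 + (28 + 0)/(-720 + k) = -9 + 28/(-720 + k))
N(-5)/M(-12, -89) = -5*(-720 - 89)/(6508 - 9*(-89)) = -5*(-809/(6508 + 801)) = -5/((-1/809*7309)) = -5/(-7309/809) = -5*(-809/7309) = 4045/7309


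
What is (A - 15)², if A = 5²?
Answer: 100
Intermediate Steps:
A = 25
(A - 15)² = (25 - 15)² = 10² = 100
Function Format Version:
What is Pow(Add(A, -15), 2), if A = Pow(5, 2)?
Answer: 100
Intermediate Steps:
A = 25
Pow(Add(A, -15), 2) = Pow(Add(25, -15), 2) = Pow(10, 2) = 100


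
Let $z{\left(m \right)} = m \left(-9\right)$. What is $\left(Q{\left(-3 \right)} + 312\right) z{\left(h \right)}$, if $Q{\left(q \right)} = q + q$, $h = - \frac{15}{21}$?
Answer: $\frac{13770}{7} \approx 1967.1$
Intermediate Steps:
$h = - \frac{5}{7}$ ($h = \left(-15\right) \frac{1}{21} = - \frac{5}{7} \approx -0.71429$)
$z{\left(m \right)} = - 9 m$
$Q{\left(q \right)} = 2 q$
$\left(Q{\left(-3 \right)} + 312\right) z{\left(h \right)} = \left(2 \left(-3\right) + 312\right) \left(\left(-9\right) \left(- \frac{5}{7}\right)\right) = \left(-6 + 312\right) \frac{45}{7} = 306 \cdot \frac{45}{7} = \frac{13770}{7}$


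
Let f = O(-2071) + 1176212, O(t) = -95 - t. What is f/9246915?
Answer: 1178188/9246915 ≈ 0.12741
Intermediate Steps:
f = 1178188 (f = (-95 - 1*(-2071)) + 1176212 = (-95 + 2071) + 1176212 = 1976 + 1176212 = 1178188)
f/9246915 = 1178188/9246915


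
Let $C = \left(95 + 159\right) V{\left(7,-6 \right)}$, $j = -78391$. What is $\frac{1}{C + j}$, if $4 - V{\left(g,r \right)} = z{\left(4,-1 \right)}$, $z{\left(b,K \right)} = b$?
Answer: $- \frac{1}{78391} \approx -1.2757 \cdot 10^{-5}$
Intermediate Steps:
$V{\left(g,r \right)} = 0$ ($V{\left(g,r \right)} = 4 - 4 = 0$)
$C = 0$ ($C = \left(95 + 159\right) 0 = 254 \cdot 0 = 0$)
$\frac{1}{C + j} = \frac{1}{0 - 78391} = \frac{1}{-78391} = - \frac{1}{78391}$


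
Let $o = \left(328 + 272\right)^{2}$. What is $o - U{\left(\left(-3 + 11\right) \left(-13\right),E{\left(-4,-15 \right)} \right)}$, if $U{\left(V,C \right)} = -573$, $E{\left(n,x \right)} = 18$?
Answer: $360573$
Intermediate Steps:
$o = 360000$ ($o = 600^{2} = 360000$)
$o - U{\left(\left(-3 + 11\right) \left(-13\right),E{\left(-4,-15 \right)} \right)} = 360000 - -573 = 360000 + 573 = 360573$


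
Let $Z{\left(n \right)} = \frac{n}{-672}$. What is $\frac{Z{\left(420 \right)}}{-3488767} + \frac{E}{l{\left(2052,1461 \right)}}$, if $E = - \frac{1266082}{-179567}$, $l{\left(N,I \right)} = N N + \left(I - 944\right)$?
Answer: $\frac{39117502413687}{21105542170378067752} \approx 1.8534 \cdot 10^{-6}$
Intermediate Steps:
$Z{\left(n \right)} = - \frac{n}{672}$ ($Z{\left(n \right)} = n \left(- \frac{1}{672}\right) = - \frac{n}{672}$)
$l{\left(N,I \right)} = -944 + I + N^{2}$ ($l{\left(N,I \right)} = N^{2} + \left(-944 + I\right) = -944 + I + N^{2}$)
$E = \frac{1266082}{179567}$ ($E = \left(-1266082\right) \left(- \frac{1}{179567}\right) = \frac{1266082}{179567} \approx 7.0508$)
$\frac{Z{\left(420 \right)}}{-3488767} + \frac{E}{l{\left(2052,1461 \right)}} = \frac{\left(- \frac{1}{672}\right) 420}{-3488767} + \frac{1266082}{179567 \left(-944 + 1461 + 2052^{2}\right)} = \left(- \frac{5}{8}\right) \left(- \frac{1}{3488767}\right) + \frac{1266082}{179567 \left(-944 + 1461 + 4210704\right)} = \frac{5}{27910136} + \frac{1266082}{179567 \cdot 4211221} = \frac{5}{27910136} + \frac{1266082}{179567} \cdot \frac{1}{4211221} = \frac{5}{27910136} + \frac{1266082}{756196321307} = \frac{39117502413687}{21105542170378067752}$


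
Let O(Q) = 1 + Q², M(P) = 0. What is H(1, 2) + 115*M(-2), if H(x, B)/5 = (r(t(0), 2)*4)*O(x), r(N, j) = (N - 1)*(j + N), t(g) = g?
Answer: -80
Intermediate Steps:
r(N, j) = (-1 + N)*(N + j)
H(x, B) = -40 - 40*x² (H(x, B) = 5*(((0² - 1*0 - 1*2 + 0*2)*4)*(1 + x²)) = 5*(((0 + 0 - 2 + 0)*4)*(1 + x²)) = 5*((-2*4)*(1 + x²)) = 5*(-8*(1 + x²)) = 5*(-8 - 8*x²) = -40 - 40*x²)
H(1, 2) + 115*M(-2) = (-40 - 40*1²) + 115*0 = (-40 - 40*1) + 0 = (-40 - 40) + 0 = -80 + 0 = -80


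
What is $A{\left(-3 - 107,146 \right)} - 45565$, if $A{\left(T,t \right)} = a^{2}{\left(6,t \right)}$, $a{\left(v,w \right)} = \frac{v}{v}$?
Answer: $-45564$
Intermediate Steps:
$a{\left(v,w \right)} = 1$
$A{\left(T,t \right)} = 1$ ($A{\left(T,t \right)} = 1^{2} = 1$)
$A{\left(-3 - 107,146 \right)} - 45565 = 1 - 45565 = -45564$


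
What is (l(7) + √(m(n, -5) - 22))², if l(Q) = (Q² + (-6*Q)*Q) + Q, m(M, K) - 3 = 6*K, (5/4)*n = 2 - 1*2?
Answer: 56595 - 3332*I ≈ 56595.0 - 3332.0*I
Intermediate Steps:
n = 0 (n = 4*(2 - 1*2)/5 = 4*(2 - 2)/5 = (⅘)*0 = 0)
m(M, K) = 3 + 6*K
l(Q) = Q - 5*Q² (l(Q) = (Q² - 6*Q²) + Q = -5*Q² + Q = Q - 5*Q²)
(l(7) + √(m(n, -5) - 22))² = (7*(1 - 5*7) + √((3 + 6*(-5)) - 22))² = (7*(1 - 35) + √((3 - 30) - 22))² = (7*(-34) + √(-27 - 22))² = (-238 + √(-49))² = (-238 + 7*I)²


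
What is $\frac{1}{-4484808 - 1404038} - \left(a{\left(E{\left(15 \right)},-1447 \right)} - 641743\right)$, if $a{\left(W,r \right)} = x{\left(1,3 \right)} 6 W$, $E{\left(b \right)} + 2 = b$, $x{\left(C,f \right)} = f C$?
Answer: $\frac{3777747708613}{5888846} \approx 6.4151 \cdot 10^{5}$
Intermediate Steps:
$x{\left(C,f \right)} = C f$
$E{\left(b \right)} = -2 + b$
$a{\left(W,r \right)} = 18 W$ ($a{\left(W,r \right)} = 1 \cdot 3 \cdot 6 W = 3 \cdot 6 W = 18 W$)
$\frac{1}{-4484808 - 1404038} - \left(a{\left(E{\left(15 \right)},-1447 \right)} - 641743\right) = \frac{1}{-4484808 - 1404038} - \left(18 \left(-2 + 15\right) - 641743\right) = \frac{1}{-5888846} - \left(18 \cdot 13 - 641743\right) = - \frac{1}{5888846} - \left(234 - 641743\right) = - \frac{1}{5888846} - -641509 = - \frac{1}{5888846} + 641509 = \frac{3777747708613}{5888846}$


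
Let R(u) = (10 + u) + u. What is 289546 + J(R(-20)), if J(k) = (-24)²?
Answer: 290122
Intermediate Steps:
R(u) = 10 + 2*u
J(k) = 576
289546 + J(R(-20)) = 289546 + 576 = 290122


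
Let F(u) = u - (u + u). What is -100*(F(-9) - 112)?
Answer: 10300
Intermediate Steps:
F(u) = -u (F(u) = u - 2*u = -u)
-100*(F(-9) - 112) = -100*(-1*(-9) - 112) = -100*(9 - 112) = -100*(-103) = 10300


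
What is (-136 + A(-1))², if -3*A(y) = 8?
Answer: 173056/9 ≈ 19228.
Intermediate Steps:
A(y) = -8/3 (A(y) = -⅓*8 = -8/3)
(-136 + A(-1))² = (-136 - 8/3)² = (-416/3)² = 173056/9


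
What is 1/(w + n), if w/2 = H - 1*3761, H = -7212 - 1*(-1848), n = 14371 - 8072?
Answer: -1/11951 ≈ -8.3675e-5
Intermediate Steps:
n = 6299
H = -5364 (H = -7212 + 1848 = -5364)
w = -18250 (w = 2*(-5364 - 1*3761) = 2*(-5364 - 3761) = 2*(-9125) = -18250)
1/(w + n) = 1/(-18250 + 6299) = 1/(-11951) = -1/11951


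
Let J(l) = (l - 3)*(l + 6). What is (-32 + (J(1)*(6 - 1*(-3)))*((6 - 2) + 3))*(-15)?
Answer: 13710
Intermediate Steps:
J(l) = (-3 + l)*(6 + l)
(-32 + (J(1)*(6 - 1*(-3)))*((6 - 2) + 3))*(-15) = (-32 + ((-18 + 1**2 + 3*1)*(6 - 1*(-3)))*((6 - 2) + 3))*(-15) = (-32 + ((-18 + 1 + 3)*(6 + 3))*(4 + 3))*(-15) = (-32 - 14*9*7)*(-15) = (-32 - 126*7)*(-15) = (-32 - 882)*(-15) = -914*(-15) = 13710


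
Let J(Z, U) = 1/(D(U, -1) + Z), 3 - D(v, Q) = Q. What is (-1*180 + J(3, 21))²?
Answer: 1585081/49 ≈ 32349.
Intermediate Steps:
D(v, Q) = 3 - Q
J(Z, U) = 1/(4 + Z) (J(Z, U) = 1/((3 - 1*(-1)) + Z) = 1/((3 + 1) + Z) = 1/(4 + Z))
(-1*180 + J(3, 21))² = (-1*180 + 1/(4 + 3))² = (-180 + 1/7)² = (-180 + ⅐)² = (-1259/7)² = 1585081/49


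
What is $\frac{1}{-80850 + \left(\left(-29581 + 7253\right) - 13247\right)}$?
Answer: $- \frac{1}{116425} \approx -8.5892 \cdot 10^{-6}$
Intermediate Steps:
$\frac{1}{-80850 + \left(\left(-29581 + 7253\right) - 13247\right)} = \frac{1}{-80850 - 35575} = \frac{1}{-116425} = - \frac{1}{116425}$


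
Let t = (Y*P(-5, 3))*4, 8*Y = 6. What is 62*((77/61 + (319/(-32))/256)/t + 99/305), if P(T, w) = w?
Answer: 35669623/1249280 ≈ 28.552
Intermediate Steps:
Y = ¾ (Y = (⅛)*6 = ¾ ≈ 0.75000)
t = 9 (t = ((¾)*3)*4 = (9/4)*4 = 9)
62*((77/61 + (319/(-32))/256)/t + 99/305) = 62*((77/61 + (319/(-32))/256)/9 + 99/305) = 62*((77*(1/61) + (319*(-1/32))*(1/256))*(⅑) + 99*(1/305)) = 62*((77/61 - 319/32*1/256)*(⅑) + 99/305) = 62*((77/61 - 319/8192)*(⅑) + 99/305) = 62*((611325/499712)*(⅑) + 99/305) = 62*(67925/499712 + 99/305) = 62*(1150633/2498560) = 35669623/1249280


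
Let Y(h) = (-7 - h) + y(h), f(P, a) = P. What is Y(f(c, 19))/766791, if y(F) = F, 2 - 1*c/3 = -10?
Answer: -7/766791 ≈ -9.1290e-6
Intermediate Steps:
c = 36 (c = 6 - 3*(-10) = 6 + 30 = 36)
Y(h) = -7 (Y(h) = (-7 - h) + h = -7)
Y(f(c, 19))/766791 = -7/766791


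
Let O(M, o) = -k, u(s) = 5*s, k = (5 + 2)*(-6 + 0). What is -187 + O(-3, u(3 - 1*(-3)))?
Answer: -145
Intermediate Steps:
k = -42 (k = 7*(-6) = -42)
O(M, o) = 42 (O(M, o) = -1*(-42) = 42)
-187 + O(-3, u(3 - 1*(-3))) = -187 + 42 = -145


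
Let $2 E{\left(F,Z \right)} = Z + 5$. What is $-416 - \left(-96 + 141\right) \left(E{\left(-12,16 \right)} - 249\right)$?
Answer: $\frac{20633}{2} \approx 10317.0$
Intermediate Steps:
$E{\left(F,Z \right)} = \frac{5}{2} + \frac{Z}{2}$ ($E{\left(F,Z \right)} = \frac{Z + 5}{2} = \frac{5 + Z}{2} = \frac{5}{2} + \frac{Z}{2}$)
$-416 - \left(-96 + 141\right) \left(E{\left(-12,16 \right)} - 249\right) = -416 - \left(-96 + 141\right) \left(\left(\frac{5}{2} + \frac{1}{2} \cdot 16\right) - 249\right) = -416 - 45 \left(\left(\frac{5}{2} + 8\right) - 249\right) = -416 - 45 \left(\frac{21}{2} - 249\right) = -416 - 45 \left(- \frac{477}{2}\right) = -416 - - \frac{21465}{2} = -416 + \frac{21465}{2} = \frac{20633}{2}$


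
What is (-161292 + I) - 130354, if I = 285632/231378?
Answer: -33740091278/115689 ≈ -2.9165e+5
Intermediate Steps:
I = 142816/115689 (I = 285632*(1/231378) = 142816/115689 ≈ 1.2345)
(-161292 + I) - 130354 = (-161292 + 142816/115689) - 130354 = -18659567372/115689 - 130354 = -33740091278/115689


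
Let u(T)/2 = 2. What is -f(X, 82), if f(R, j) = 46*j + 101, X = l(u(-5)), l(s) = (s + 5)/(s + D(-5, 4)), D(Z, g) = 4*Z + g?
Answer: -3873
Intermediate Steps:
D(Z, g) = g + 4*Z
u(T) = 4 (u(T) = 2*2 = 4)
l(s) = (5 + s)/(-16 + s) (l(s) = (s + 5)/(s + (4 + 4*(-5))) = (5 + s)/(s + (4 - 20)) = (5 + s)/(s - 16) = (5 + s)/(-16 + s))
X = -¾ (X = (5 + 4)/(-16 + 4) = 9/(-12) = -1/12*9 = -¾ ≈ -0.75000)
f(R, j) = 101 + 46*j
-f(X, 82) = -(101 + 46*82) = -(101 + 3772) = -1*3873 = -3873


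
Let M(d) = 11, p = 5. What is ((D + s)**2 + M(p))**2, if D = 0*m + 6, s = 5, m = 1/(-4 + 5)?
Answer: 17424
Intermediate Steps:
m = 1 (m = 1/1 = 1)
D = 6 (D = 0*1 + 6 = 0 + 6 = 6)
((D + s)**2 + M(p))**2 = ((6 + 5)**2 + 11)**2 = (11**2 + 11)**2 = (121 + 11)**2 = 132**2 = 17424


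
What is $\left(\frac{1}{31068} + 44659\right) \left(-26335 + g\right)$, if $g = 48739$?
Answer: $\frac{2590398672871}{2589} \approx 1.0005 \cdot 10^{9}$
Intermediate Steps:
$\left(\frac{1}{31068} + 44659\right) \left(-26335 + g\right) = \left(\frac{1}{31068} + 44659\right) \left(-26335 + 48739\right) = \left(\frac{1}{31068} + 44659\right) 22404 = \frac{1387465813}{31068} \cdot 22404 = \frac{2590398672871}{2589}$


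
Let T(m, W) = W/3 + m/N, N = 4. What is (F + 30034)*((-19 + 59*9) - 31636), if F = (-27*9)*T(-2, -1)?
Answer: -941080826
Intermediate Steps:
T(m, W) = W/3 + m/4
F = 405/2 (F = (-27*9)*((1/3)*(-1) + (1/4)*(-2)) = -243*(-1/3 - 1/2) = -243*(-5/6) = 405/2 ≈ 202.50)
(F + 30034)*((-19 + 59*9) - 31636) = (405/2 + 30034)*((-19 + 59*9) - 31636) = 60473*((-19 + 531) - 31636)/2 = 60473*(512 - 31636)/2 = (60473/2)*(-31124) = -941080826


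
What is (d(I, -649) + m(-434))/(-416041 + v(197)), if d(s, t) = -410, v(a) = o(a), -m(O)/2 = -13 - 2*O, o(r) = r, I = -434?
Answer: 530/103961 ≈ 0.0050981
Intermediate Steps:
m(O) = 26 + 4*O (m(O) = -2*(-13 - 2*O) = 26 + 4*O)
v(a) = a
(d(I, -649) + m(-434))/(-416041 + v(197)) = (-410 + (26 + 4*(-434)))/(-416041 + 197) = (-410 + (26 - 1736))/(-415844) = (-410 - 1710)*(-1/415844) = -2120*(-1/415844) = 530/103961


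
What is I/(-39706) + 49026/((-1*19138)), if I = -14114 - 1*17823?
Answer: -667708025/379946714 ≈ -1.7574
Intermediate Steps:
I = -31937 (I = -14114 - 17823 = -31937)
I/(-39706) + 49026/((-1*19138)) = -31937/(-39706) + 49026/((-1*19138)) = -31937*(-1/39706) + 49026/(-19138) = 31937/39706 + 49026*(-1/19138) = 31937/39706 - 24513/9569 = -667708025/379946714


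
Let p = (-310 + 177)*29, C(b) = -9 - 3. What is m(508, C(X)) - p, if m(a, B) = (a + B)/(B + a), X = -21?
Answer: 3858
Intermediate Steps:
C(b) = -12
m(a, B) = 1 (m(a, B) = (B + a)/(B + a) = 1)
p = -3857 (p = -133*29 = -3857)
m(508, C(X)) - p = 1 - 1*(-3857) = 1 + 3857 = 3858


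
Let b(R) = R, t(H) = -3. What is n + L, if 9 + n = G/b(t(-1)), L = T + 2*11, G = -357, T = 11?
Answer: 143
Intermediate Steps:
L = 33 (L = 11 + 2*11 = 11 + 22 = 33)
n = 110 (n = -9 - 357/(-3) = -9 - 357*(-1/3) = -9 + 119 = 110)
n + L = 110 + 33 = 143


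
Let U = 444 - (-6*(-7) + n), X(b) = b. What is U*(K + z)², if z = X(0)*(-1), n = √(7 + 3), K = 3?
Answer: 3618 - 9*√10 ≈ 3589.5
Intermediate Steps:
n = √10 ≈ 3.1623
z = 0 (z = 0*(-1) = 0)
U = 402 - √10 (U = 444 - (-6*(-7) + √10) = 444 - (42 + √10) = 444 + (-42 - √10) = 402 - √10 ≈ 398.84)
U*(K + z)² = (402 - √10)*(3 + 0)² = (402 - √10)*3² = (402 - √10)*9 = 3618 - 9*√10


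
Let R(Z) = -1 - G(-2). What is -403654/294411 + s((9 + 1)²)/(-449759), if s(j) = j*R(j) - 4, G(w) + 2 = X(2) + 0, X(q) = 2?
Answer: -181516400642/132413996949 ≈ -1.3708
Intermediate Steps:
G(w) = 0 (G(w) = -2 + (2 + 0) = -2 + 2 = 0)
R(Z) = -1 (R(Z) = -1 - 1*0 = -1 + 0 = -1)
s(j) = -4 - j (s(j) = j*(-1) - 4 = -j - 4 = -4 - j)
-403654/294411 + s((9 + 1)²)/(-449759) = -403654/294411 + (-4 - (9 + 1)²)/(-449759) = -403654*1/294411 + (-4 - 1*10²)*(-1/449759) = -403654/294411 + (-4 - 1*100)*(-1/449759) = -403654/294411 + (-4 - 100)*(-1/449759) = -403654/294411 - 104*(-1/449759) = -403654/294411 + 104/449759 = -181516400642/132413996949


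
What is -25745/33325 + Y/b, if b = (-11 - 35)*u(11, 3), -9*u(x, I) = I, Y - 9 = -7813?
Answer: -78138917/153295 ≈ -509.73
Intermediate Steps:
Y = -7804 (Y = 9 - 7813 = -7804)
u(x, I) = -I/9
b = 46/3 (b = (-11 - 35)*(-⅑*3) = -46*(-⅓) = 46/3 ≈ 15.333)
-25745/33325 + Y/b = -25745/33325 - 7804/46/3 = -25745*1/33325 - 7804*3/46 = -5149/6665 - 11706/23 = -78138917/153295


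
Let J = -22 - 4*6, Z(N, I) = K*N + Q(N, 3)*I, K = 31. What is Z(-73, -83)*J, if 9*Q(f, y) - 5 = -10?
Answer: 917792/9 ≈ 1.0198e+5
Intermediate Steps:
Q(f, y) = -5/9 (Q(f, y) = 5/9 + (⅑)*(-10) = 5/9 - 10/9 = -5/9)
Z(N, I) = 31*N - 5*I/9
J = -46 (J = -22 - 1*24 = -22 - 24 = -46)
Z(-73, -83)*J = (31*(-73) - 5/9*(-83))*(-46) = (-2263 + 415/9)*(-46) = -19952/9*(-46) = 917792/9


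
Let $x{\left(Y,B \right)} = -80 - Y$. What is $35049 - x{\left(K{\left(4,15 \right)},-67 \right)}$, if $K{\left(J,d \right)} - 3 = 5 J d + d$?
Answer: $35447$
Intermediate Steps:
$K{\left(J,d \right)} = 3 + d + 5 J d$ ($K{\left(J,d \right)} = 3 + \left(5 J d + d\right) = 3 + \left(d + 5 J d\right) = 3 + d + 5 J d$)
$35049 - x{\left(K{\left(4,15 \right)},-67 \right)} = 35049 - \left(-80 - \left(3 + 15 + 5 \cdot 4 \cdot 15\right)\right) = 35049 - \left(-80 - \left(3 + 15 + 300\right)\right) = 35049 - \left(-80 - 318\right) = 35049 - -398 = 35049 + 398 = 35447$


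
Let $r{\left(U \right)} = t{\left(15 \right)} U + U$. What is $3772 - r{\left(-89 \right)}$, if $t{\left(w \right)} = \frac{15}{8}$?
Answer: $\frac{32223}{8} \approx 4027.9$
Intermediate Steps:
$t{\left(w \right)} = \frac{15}{8}$ ($t{\left(w \right)} = 15 \cdot \frac{1}{8} = \frac{15}{8}$)
$r{\left(U \right)} = \frac{23 U}{8}$ ($r{\left(U \right)} = \frac{15 U}{8} + U = \frac{23 U}{8}$)
$3772 - r{\left(-89 \right)} = 3772 - \frac{23}{8} \left(-89\right) = 3772 - - \frac{2047}{8} = 3772 + \frac{2047}{8} = \frac{32223}{8}$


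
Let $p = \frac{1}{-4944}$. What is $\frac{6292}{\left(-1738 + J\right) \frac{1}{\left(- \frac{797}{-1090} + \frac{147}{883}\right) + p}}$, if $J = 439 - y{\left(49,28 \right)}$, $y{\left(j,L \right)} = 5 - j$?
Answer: $- \frac{3358795120681}{746482107300} \approx -4.4995$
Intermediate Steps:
$J = 483$ ($J = 439 - \left(5 - 49\right) = 439 - -44 = 439 + 44 = 483$)
$p = - \frac{1}{4944} \approx -0.00020227$
$\frac{6292}{\left(-1738 + J\right) \frac{1}{\left(- \frac{797}{-1090} + \frac{147}{883}\right) + p}} = \frac{6292}{\left(-1738 + 483\right) \frac{1}{\left(- \frac{797}{-1090} + \frac{147}{883}\right) - \frac{1}{4944}}} = \frac{6292}{\left(-1255\right) \frac{1}{\left(\left(-797\right) \left(- \frac{1}{1090}\right) + 147 \cdot \frac{1}{883}\right) - \frac{1}{4944}}} = \frac{6292}{\left(-1255\right) \frac{1}{\left(\frac{797}{1090} + \frac{147}{883}\right) - \frac{1}{4944}}} = \frac{6292}{\left(-1255\right) \frac{1}{\frac{863981}{962470} - \frac{1}{4944}}} = \frac{6292}{\left(-1255\right) \frac{1}{\frac{2135279797}{2379225840}}} = \frac{6292}{\left(-1255\right) \frac{2379225840}{2135279797}} = \frac{6292}{- \frac{2985928429200}{2135279797}} = 6292 \left(- \frac{2135279797}{2985928429200}\right) = - \frac{3358795120681}{746482107300}$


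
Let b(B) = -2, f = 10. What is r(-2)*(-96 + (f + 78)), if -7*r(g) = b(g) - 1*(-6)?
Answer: 32/7 ≈ 4.5714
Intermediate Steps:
r(g) = -4/7 (r(g) = -(-2 - 1*(-6))/7 = -(-2 + 6)/7 = -1/7*4 = -4/7)
r(-2)*(-96 + (f + 78)) = -4*(-96 + (10 + 78))/7 = -4*(-96 + 88)/7 = -4/7*(-8) = 32/7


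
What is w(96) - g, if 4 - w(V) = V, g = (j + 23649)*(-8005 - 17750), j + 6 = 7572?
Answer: 803942233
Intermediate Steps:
j = 7566 (j = -6 + 7572 = 7566)
g = -803942325 (g = (7566 + 23649)*(-8005 - 17750) = 31215*(-25755) = -803942325)
w(V) = 4 - V
w(96) - g = (4 - 1*96) - 1*(-803942325) = (4 - 96) + 803942325 = -92 + 803942325 = 803942233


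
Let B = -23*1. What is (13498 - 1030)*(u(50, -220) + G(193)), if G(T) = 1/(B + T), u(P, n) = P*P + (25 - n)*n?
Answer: -54472685766/85 ≈ -6.4086e+8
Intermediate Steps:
B = -23
u(P, n) = P**2 + n*(25 - n)
G(T) = 1/(-23 + T)
(13498 - 1030)*(u(50, -220) + G(193)) = (13498 - 1030)*((50**2 - 1*(-220)**2 + 25*(-220)) + 1/(-23 + 193)) = 12468*((2500 - 1*48400 - 5500) + 1/170) = 12468*((2500 - 48400 - 5500) + 1/170) = 12468*(-51400 + 1/170) = 12468*(-8737999/170) = -54472685766/85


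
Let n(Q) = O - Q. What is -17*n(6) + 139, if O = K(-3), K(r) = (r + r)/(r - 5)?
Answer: 913/4 ≈ 228.25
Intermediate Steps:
K(r) = 2*r/(-5 + r) (K(r) = (2*r)/(-5 + r) = 2*r/(-5 + r))
O = 3/4 (O = 2*(-3)/(-5 - 3) = 2*(-3)/(-8) = 2*(-3)*(-1/8) = 3/4 ≈ 0.75000)
n(Q) = 3/4 - Q
-17*n(6) + 139 = -17*(3/4 - 1*6) + 139 = -17*(3/4 - 6) + 139 = -17*(-21/4) + 139 = 357/4 + 139 = 913/4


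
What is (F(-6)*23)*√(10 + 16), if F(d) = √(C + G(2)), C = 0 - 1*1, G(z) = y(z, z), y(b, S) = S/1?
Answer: 23*√26 ≈ 117.28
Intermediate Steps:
y(b, S) = S (y(b, S) = S*1 = S)
G(z) = z
C = -1 (C = 0 - 1 = -1)
F(d) = 1 (F(d) = √(-1 + 2) = √1 = 1)
(F(-6)*23)*√(10 + 16) = (1*23)*√(10 + 16) = 23*√26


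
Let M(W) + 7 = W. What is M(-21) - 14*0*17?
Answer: -28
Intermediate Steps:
M(W) = -7 + W
M(-21) - 14*0*17 = (-7 - 21) - 14*0*17 = -28 + 0*17 = -28 + 0 = -28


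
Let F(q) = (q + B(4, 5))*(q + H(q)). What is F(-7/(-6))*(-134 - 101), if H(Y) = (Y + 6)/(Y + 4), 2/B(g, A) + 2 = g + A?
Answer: -6809125/7812 ≈ -871.62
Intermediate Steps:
B(g, A) = 2/(-2 + A + g) (B(g, A) = 2/(-2 + (g + A)) = 2/(-2 + (A + g)) = 2/(-2 + A + g))
H(Y) = (6 + Y)/(4 + Y)
F(q) = (2/7 + q)*(q + (6 + q)/(4 + q)) (F(q) = (q + 2/(-2 + 5 + 4))*(q + (6 + q)/(4 + q)) = (q + 2/7)*(q + (6 + q)/(4 + q)) = (2/7 + q)*(q + (6 + q)/(4 + q)))
F(-7/(-6))*(-134 - 101) = ((12 + 7*(-7/(-6))³ + 37*(-7/(-6))² + 52*(-7/(-6)))/(7*(4 - 7/(-6))))*(-134 - 101) = ((12 + 7*(-7*(-⅙))³ + 37*(-7*(-⅙))² + 52*(-7*(-⅙)))/(7*(4 - 7*(-⅙))))*(-235) = ((12 + 7*(7/6)³ + 37*(7/6)² + 52*(7/6))/(7*(4 + 7/6)))*(-235) = ((12 + 7*(343/216) + 37*(49/36) + 182/3)/(7*(31/6)))*(-235) = ((⅐)*(6/31)*(12 + 2401/216 + 1813/36 + 182/3))*(-235) = ((⅐)*(6/31)*(28975/216))*(-235) = (28975/7812)*(-235) = -6809125/7812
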